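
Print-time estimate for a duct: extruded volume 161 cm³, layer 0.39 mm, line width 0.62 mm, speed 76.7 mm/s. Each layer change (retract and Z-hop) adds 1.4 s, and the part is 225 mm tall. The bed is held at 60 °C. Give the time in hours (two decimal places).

Bead cross-section: 0.39 × 0.62 → 0.2418 mm².
Toolpath length = 161 cm³ / 0.2418 mm² = 161000 / 0.2418 = 665839.5 mm.
Time extruding: 665839.5 / 76.7 → 8681.1 s.
Number of layers: 225 / 0.39 → 577 (rounded up).
Layer-change overhead: 577 × 1.4 → 807.8 s.
Altogether 8681.1 + 807.8 = 9488.9 s, i.e. 2.64 hours.

2.64 hours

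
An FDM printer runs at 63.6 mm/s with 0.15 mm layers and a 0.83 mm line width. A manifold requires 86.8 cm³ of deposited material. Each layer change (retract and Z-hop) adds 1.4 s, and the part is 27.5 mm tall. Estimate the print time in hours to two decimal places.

3.12 hours

Bead cross-section = 0.15 × 0.83, so 0.1245 mm².
Toolpath length = 86.8 cm³ / 0.1245 mm² = 86800 / 0.1245 = 697188.8 mm.
Time extruding = 697188.8 / 63.6, so 10962.1 s.
Layers = ⌈27.5/0.15⌉ = 184.
Z-hop total: 184 × 1.4 → 257.6 s.
Total = 10962.1 + 257.6 = 11219.7 s = 3.12 hours.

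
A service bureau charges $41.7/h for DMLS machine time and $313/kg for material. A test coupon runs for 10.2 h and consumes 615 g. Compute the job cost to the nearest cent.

$617.84

Time charge: 41.7 × 10.2 → $425.34.
Feedstock cost: 313 × 615/1000 → $192.495.
Total = 425.34 + 192.495 = 617.835 ≈ $617.84.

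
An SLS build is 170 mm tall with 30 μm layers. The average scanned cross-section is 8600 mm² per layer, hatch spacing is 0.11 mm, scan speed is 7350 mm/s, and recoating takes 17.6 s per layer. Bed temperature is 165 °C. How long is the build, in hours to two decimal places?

Number of layers: 170 / 0.03 → 5667 (rounded up).
Hatch length per layer: 8600 / 0.11 → 78181.8 mm.
Scan time per layer: 78181.8 / 7350 → 10.637 s.
Per-layer time = 10.637 + 17.6, so 28.237 s.
Build time = 5667 × 28.237 = 160019.079 s = 44.45 hours.

44.45 hours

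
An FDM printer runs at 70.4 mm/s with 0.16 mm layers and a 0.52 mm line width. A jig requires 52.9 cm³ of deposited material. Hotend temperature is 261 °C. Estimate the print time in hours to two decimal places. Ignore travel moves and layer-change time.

Line area = 0.16 × 0.52, so 0.0832 mm².
Path length: 52900 mm³ / 0.0832 mm² → 635817.3 mm.
Print-move time = 635817.3 / 70.4, so 9031.5 s.
9031.5 s = 2.51 hours.

2.51 hours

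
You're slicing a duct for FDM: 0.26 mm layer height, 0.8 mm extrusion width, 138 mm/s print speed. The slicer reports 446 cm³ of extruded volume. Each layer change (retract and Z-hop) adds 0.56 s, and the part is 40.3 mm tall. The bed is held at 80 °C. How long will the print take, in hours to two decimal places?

4.34 hours

Line area: 0.26 × 0.8 → 0.208 mm².
Toolpath length = 446 cm³ / 0.208 mm² = 446000 / 0.208 = 2144230.8 mm.
Time extruding = 2144230.8 / 138 = 15537.9 s.
Layers = ⌈40.3/0.26⌉ = 155.
Layer-change overhead = 155 × 0.56, so 86.8 s.
Altogether 15537.9 + 86.8 = 15624.7 s, i.e. 4.34 hours.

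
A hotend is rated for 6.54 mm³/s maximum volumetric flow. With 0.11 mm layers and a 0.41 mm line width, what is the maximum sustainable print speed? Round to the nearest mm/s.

145 mm/s

Extrusion cross-section = 0.11 × 0.41 = 0.0451 mm².
Max speed = 6.54 / 0.0451 = 145.01 ≈ 145 mm/s.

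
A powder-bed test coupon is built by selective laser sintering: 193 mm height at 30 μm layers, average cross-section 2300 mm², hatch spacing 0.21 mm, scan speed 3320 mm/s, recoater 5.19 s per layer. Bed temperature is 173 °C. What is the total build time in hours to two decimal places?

Layers = ⌈193/0.03⌉ = 6434.
Scan path per layer: 2300 / 0.21 → 10952.4 mm.
Scan time per layer = 10952.4 / 3320, so 3.2989 s.
Time per layer: 3.2989 + 5.19 → 8.4889 s.
6434 layers × 8.4889 s/layer = 54617.5826 s, i.e. 15.17 hours.

15.17 hours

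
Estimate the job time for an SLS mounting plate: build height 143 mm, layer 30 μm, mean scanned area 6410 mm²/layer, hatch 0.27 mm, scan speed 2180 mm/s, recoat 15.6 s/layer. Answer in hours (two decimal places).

35.08 hours

Layer count = ceil(143 / 0.03) = 4767.
Hatch length per layer = 6410 / 0.27, so 23740.7 mm.
Scan time per layer = 23740.7 / 2180 = 10.8902 s.
Per-layer time = 10.8902 + 15.6, so 26.4902 s.
Total: 4767 × 26.4902 s = 126278.7834 s → 35.08 hours.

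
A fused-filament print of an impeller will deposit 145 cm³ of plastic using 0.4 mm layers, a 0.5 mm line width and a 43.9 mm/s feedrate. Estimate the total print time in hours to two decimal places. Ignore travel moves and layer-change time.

4.59 hours

Extrusion cross-section: 0.4 × 0.5 → 0.2 mm².
Path length: 145000 mm³ / 0.2 mm² → 725000 mm.
Print-move time: 725000 / 43.9 → 16514.8 s.
16514.8 s = 4.59 hours.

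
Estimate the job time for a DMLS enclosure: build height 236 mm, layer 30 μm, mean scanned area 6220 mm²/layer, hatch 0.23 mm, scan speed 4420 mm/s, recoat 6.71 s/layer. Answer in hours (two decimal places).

28.03 hours

Layers = ⌈236/0.03⌉ = 7867.
Scan path per layer: 6220 / 0.23 → 27043.5 mm.
Per-layer scan time = 27043.5 / 4420, so 6.1184 s.
Per-layer time: 6.1184 + 6.71 → 12.8284 s.
Build time = 7867 × 12.8284 = 100921.0228 s = 28.03 hours.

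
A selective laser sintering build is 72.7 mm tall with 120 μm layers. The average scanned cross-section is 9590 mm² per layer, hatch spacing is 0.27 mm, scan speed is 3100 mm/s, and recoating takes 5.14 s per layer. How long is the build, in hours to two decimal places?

2.79 hours

Number of layers: 72.7 / 0.12 → 606 (rounded up).
Scan path per layer = 9590 / 0.27 = 35518.5 mm.
Laser time per layer = 35518.5 / 3100, so 11.4576 s.
Time per layer: 11.4576 + 5.14 → 16.5976 s.
606 layers × 16.5976 s/layer = 10058.1456 s, i.e. 2.79 hours.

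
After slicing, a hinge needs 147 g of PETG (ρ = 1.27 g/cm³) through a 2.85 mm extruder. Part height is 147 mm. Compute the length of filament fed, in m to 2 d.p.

18.14 m

Volume = 147 g / 1.27 g·cm⁻³ = 115.748 cm³ = 115748 mm³.
Cross-section of 2.85 mm filament: π·(2.85/2)² = 6.3794 mm².
Length = 115748 / 6.3794 = 18144.03 mm = 18.14 m.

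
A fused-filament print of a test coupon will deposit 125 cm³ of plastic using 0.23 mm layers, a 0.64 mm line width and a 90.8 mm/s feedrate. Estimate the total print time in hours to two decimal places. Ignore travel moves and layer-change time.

Line area = 0.23 × 0.64, so 0.1472 mm².
Toolpath length = 125 cm³ / 0.1472 mm² = 125000 / 0.1472 = 849184.8 mm.
Time extruding = 849184.8 / 90.8 = 9352.3 s.
That's 9352.3 s → 2.60 hours.

2.60 hours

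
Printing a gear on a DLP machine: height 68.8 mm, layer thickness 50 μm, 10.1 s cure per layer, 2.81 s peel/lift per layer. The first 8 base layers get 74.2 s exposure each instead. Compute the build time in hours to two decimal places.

5.08 hours

Number of layers: 68.8 / 0.05 → 1376 (rounded up).
Burn-in layers = 8 × (74.2 + 2.81) = 616.08 s.
Regular layers: 1368 × (10.1 + 2.81) → 17660.88 s.
Total = 616.08 + 17660.88 = 18276.96 s = 5.08 hours.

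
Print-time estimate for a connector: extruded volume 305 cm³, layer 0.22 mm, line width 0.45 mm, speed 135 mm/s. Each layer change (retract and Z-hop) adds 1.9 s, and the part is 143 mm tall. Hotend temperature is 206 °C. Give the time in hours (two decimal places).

6.68 hours

Bead cross-section: 0.22 × 0.45 → 0.099 mm².
Path length: 305000 mm³ / 0.099 mm² → 3080808.1 mm.
Extrusion time = 3080808.1 / 135 = 22820.8 s.
Number of layers: 143 / 0.22 → 650 (rounded up).
Non-print overhead = 650 × 1.9 = 1235 s.
Total = 22820.8 + 1235 = 24055.8 s = 6.68 hours.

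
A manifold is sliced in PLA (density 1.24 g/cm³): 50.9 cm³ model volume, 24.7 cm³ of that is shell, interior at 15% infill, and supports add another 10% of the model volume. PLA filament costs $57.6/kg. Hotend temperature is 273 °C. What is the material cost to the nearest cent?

Interior volume: 50.9 − 24.7 → 26.2 cm³.
Infill volume = 0.15 × 26.2 = 3.93 cm³.
Support: 0.10 × 50.9 → 5.09 cm³.
Total extruded = 24.7 + 3.93 + 5.09 = 33.72 cm³.
Mass: 33.72 × 1.24 → 41.8128 g.
At $57.6/kg: 41.8128/1000 × 57.6 = $2.41.

$2.41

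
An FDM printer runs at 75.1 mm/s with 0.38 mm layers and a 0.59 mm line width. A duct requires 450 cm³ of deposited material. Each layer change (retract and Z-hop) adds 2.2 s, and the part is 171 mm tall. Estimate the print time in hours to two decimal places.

7.70 hours

Extrusion cross-section = 0.38 × 0.59 = 0.2242 mm².
Total extruded path = 450000/0.2242 = 2007136.5 mm.
Print-move time = 2007136.5 / 75.1, so 26726.2 s.
Number of layers: 171 / 0.38 → 450 (rounded up).
Layer-change overhead: 450 × 2.2 → 990 s.
Altogether 26726.2 + 990 = 27716.2 s, i.e. 7.70 hours.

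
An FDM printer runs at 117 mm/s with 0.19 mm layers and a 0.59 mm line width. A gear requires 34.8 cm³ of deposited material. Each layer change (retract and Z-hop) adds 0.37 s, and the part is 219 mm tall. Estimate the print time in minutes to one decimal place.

51.3 minutes

Extrusion cross-section = 0.19 × 0.59 = 0.1121 mm².
Path length: 34800 mm³ / 0.1121 mm² → 310437.1 mm.
Time extruding: 310437.1 / 117 → 2653.3 s.
Number of layers: 219 / 0.19 → 1153 (rounded up).
Non-print overhead = 1153 × 0.37, so 426.61 s.
Total = 2653.3 + 426.61 = 3079.91 s = 51.3 minutes.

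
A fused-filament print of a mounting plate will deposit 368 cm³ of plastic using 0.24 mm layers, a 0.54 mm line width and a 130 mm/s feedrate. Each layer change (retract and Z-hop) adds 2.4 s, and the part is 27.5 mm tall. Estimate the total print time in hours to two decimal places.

6.14 hours

Bead cross-section = 0.24 × 0.54 = 0.1296 mm².
Path length: 368000 mm³ / 0.1296 mm² → 2839506.2 mm.
Print-move time: 2839506.2 / 130 → 21842.4 s.
Layers = ⌈27.5/0.24⌉ = 115.
Z-hop total = 115 × 2.4, so 276 s.
Altogether 21842.4 + 276 = 22118.4 s, i.e. 6.14 hours.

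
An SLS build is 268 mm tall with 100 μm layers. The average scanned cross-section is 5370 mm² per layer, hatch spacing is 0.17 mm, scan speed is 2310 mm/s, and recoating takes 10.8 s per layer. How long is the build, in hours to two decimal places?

Layer count = ceil(268 / 0.1) = 2680.
Hatch length per layer: 5370 / 0.17 → 31588.2 mm.
Scan time per layer = 31588.2 / 2310, so 13.6745 s.
Time per layer = 13.6745 + 10.8 = 24.4745 s.
2680 layers × 24.4745 s/layer = 65591.66 s, i.e. 18.22 hours.

18.22 hours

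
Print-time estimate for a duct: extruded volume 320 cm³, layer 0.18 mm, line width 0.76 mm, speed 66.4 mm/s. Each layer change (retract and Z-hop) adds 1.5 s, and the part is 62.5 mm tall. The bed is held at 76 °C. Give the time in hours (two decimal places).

Line area: 0.18 × 0.76 → 0.1368 mm².
Toolpath length = 320 cm³ / 0.1368 mm² = 320000 / 0.1368 = 2339181.3 mm.
Extrusion time = 2339181.3 / 66.4 = 35228.6 s.
Number of layers: 62.5 / 0.18 → 348 (rounded up).
Non-print overhead = 348 × 1.5, so 522 s.
Altogether 35228.6 + 522 = 35750.6 s, i.e. 9.93 hours.

9.93 hours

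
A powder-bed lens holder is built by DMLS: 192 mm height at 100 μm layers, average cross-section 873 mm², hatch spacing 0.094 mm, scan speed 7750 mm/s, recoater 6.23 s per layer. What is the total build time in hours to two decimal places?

3.96 hours

Layer count = ceil(192 / 0.1) = 1920.
Hatch length per layer = 873 / 0.094, so 9287.2 mm.
Scan time per layer = 9287.2 / 7750 = 1.1983 s.
Layer cycle: 1.1983 + 6.23 → 7.4283 s.
Total: 1920 × 7.4283 s = 14262.336 s → 3.96 hours.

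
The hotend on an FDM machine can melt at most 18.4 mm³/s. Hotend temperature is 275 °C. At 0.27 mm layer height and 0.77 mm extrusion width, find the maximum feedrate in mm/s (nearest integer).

89 mm/s

A = 0.27 × 0.77, so 0.2079 mm².
Max speed = 18.4 / 0.2079 = 88.50 ≈ 89 mm/s.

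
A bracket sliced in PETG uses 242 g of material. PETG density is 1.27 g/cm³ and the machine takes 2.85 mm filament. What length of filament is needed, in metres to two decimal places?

29.87 m

Volume = 242 g / 1.27 g·cm⁻³ = 190.5512 cm³ = 190551.2 mm³.
A = π r² = π × 1.425² = 6.3794 mm².
L = V/A = 190551.2/6.3794 = 29869.77 mm → 29.87 m.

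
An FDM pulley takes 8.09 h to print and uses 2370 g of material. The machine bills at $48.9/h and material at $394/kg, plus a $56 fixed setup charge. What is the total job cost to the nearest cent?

$1385.38

Machine-time cost: 48.9 × 8.09 → $395.601.
Material charge: 394 × 2370/1000 → $933.78.
Adding setup: 395.601 + 933.78 + 56 → 1385.381 ≈ $1385.38.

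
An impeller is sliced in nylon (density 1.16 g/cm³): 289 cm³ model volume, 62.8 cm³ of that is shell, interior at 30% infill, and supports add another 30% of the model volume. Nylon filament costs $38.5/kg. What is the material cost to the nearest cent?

$9.71

Volume inside the shell: 289 − 62.8 → 226.2 cm³.
Infill deposited = 0.30 × 226.2 = 67.86 cm³.
Support = 0.30 × 289 = 86.7 cm³.
Total printed volume: 62.8 + 67.86 + 86.7 → 217.36 cm³.
Mass = 217.36 × 1.16, so 252.1376 g.
At $38.5/kg: 252.1376/1000 × 38.5 = $9.71.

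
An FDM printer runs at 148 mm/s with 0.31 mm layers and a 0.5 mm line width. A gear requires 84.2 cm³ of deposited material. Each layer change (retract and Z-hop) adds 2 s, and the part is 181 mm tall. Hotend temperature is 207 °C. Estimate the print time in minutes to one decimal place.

80.6 minutes

Line area: 0.31 × 0.5 → 0.155 mm².
Path length: 84200 mm³ / 0.155 mm² → 543225.8 mm.
Time extruding: 543225.8 / 148 → 3670.4 s.
Layer count = ceil(181 / 0.31) = 584.
Z-hop total = 584 × 2, so 1168 s.
Altogether 3670.4 + 1168 = 4838.4 s, i.e. 80.6 minutes.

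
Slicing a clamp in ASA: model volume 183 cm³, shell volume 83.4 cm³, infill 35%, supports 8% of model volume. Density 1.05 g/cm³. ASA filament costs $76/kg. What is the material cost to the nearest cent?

$10.61

Volume inside the shell: 183 − 83.4 → 99.6 cm³.
Infill deposited: 0.35 × 99.6 → 34.86 cm³.
Support = 0.08 × 183 = 14.64 cm³.
Total extruded = 83.4 + 34.86 + 14.64 = 132.9 cm³.
Mass: 132.9 × 1.05 → 139.545 g.
Cost = 139.545 g / 1000 × $76/kg = $10.61.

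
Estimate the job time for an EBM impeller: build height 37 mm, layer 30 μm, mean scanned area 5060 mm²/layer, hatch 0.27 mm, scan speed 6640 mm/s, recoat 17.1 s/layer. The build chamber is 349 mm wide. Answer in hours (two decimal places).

6.83 hours

Layers = ⌈37/0.03⌉ = 1234.
Per-layer scan distance = 5060 / 0.27 = 18740.7 mm.
Scan time per layer: 18740.7 / 6640 → 2.8224 s.
Per-layer time = 2.8224 + 17.1 = 19.9224 s.
Total: 1234 × 19.9224 s = 24584.2416 s → 6.83 hours.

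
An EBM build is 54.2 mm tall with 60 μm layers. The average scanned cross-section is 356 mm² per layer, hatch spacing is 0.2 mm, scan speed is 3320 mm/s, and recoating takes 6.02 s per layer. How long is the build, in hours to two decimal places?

Number of layers: 54.2 / 0.06 → 904 (rounded up).
Scan path per layer: 356 / 0.2 → 1780 mm.
Scan time per layer: 1780 / 3320 → 0.5361 s.
Time per layer = 0.5361 + 6.02, so 6.5561 s.
904 layers × 6.5561 s/layer = 5926.7144 s, i.e. 1.65 hours.

1.65 hours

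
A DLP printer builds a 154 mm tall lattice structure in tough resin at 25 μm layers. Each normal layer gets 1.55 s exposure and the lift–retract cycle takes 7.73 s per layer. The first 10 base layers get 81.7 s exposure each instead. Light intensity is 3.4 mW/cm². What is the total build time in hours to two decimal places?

Layers = ⌈154/0.025⌉ = 6160.
Burn-in layers: 10 × (81.7 + 7.73) → 894.3 s.
Remaining layers = 6150 × (1.55 + 7.73) = 57072 s.
Sum: 894.3 + 57072 = 57966.3 s → 16.10 hours.

16.10 hours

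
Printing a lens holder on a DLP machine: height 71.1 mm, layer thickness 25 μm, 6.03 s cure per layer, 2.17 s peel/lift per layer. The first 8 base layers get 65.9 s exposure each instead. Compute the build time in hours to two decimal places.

Layers = ⌈71.1/0.025⌉ = 2844.
Base layers: 8 × (65.9 + 2.17) → 544.56 s.
Regular layers = 2836 × (6.03 + 2.17) = 23255.2 s.
Total = 544.56 + 23255.2 = 23799.76 s = 6.61 hours.

6.61 hours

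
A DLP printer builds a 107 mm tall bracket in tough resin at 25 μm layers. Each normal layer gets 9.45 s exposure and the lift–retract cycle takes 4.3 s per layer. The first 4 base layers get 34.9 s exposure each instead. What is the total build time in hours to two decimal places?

Number of layers: 107 / 0.025 → 4280 (rounded up).
Base layers: 4 × (34.9 + 4.3) → 156.8 s.
Regular layers: 4276 × (9.45 + 4.3) → 58795 s.
Total = 156.8 + 58795 = 58951.8 s = 16.38 hours.

16.38 hours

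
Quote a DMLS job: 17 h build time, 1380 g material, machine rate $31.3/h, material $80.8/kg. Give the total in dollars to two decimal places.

Time charge = 31.3 × 17, so $532.10.
Material cost = 80.8 × 1380/1000, so $111.504.
Job cost: 532.10 + 111.504 = 643.604 ≈ $643.60.

$643.60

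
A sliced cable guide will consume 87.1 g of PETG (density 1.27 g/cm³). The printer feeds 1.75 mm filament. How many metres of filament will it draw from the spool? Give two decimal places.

28.51 m

Volume = 87.1 g / 1.27 g·cm⁻³ = 68.5827 cm³ = 68582.7 mm³.
Filament cross-section = π × (1.75/2)² = 2.4053 mm².
L = V/A = 68582.7/2.4053 = 28513.16 mm → 28.51 m.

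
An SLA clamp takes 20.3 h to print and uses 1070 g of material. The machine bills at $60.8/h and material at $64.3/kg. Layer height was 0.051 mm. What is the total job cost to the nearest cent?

Machine-time cost: 60.8 × 20.3 → $1234.24.
Feedstock cost = 64.3 × 1070/1000 = $68.801.
Total = 1234.24 + 68.801 = 1303.041 ≈ $1303.04.

$1303.04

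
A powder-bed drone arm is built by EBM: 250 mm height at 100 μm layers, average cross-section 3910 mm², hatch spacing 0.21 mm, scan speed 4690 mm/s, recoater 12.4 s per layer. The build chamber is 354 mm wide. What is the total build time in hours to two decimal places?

11.37 hours

Layers = ⌈250/0.1⌉ = 2500.
Hatch length per layer: 3910 / 0.21 → 18619 mm.
Per-layer scan time: 18619 / 4690 → 3.9699 s.
Time per layer = 3.9699 + 12.4, so 16.3699 s.
Build time = 2500 × 16.3699 = 40924.75 s = 11.37 hours.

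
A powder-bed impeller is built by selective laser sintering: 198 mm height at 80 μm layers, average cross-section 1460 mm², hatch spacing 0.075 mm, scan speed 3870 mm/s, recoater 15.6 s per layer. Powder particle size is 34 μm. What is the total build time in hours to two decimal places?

14.18 hours

Number of layers: 198 / 0.08 → 2475 (rounded up).
Scan path per layer = 1460 / 0.075 = 19466.7 mm.
Scan time per layer = 19466.7 / 3870 = 5.0302 s.
Time per layer: 5.0302 + 15.6 → 20.6302 s.
Total: 2475 × 20.6302 s = 51059.745 s → 14.18 hours.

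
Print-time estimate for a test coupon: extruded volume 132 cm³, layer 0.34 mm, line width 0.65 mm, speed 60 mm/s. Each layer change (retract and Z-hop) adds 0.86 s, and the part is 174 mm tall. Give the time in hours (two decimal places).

2.89 hours

Extrusion cross-section = 0.34 × 0.65, so 0.221 mm².
Toolpath length = 132 cm³ / 0.221 mm² = 132000 / 0.221 = 597285.1 mm.
Time extruding: 597285.1 / 60 → 9954.8 s.
Layer count = ceil(174 / 0.34) = 512.
Non-print overhead = 512 × 0.86 = 440.32 s.
Altogether 9954.8 + 440.32 = 10395.12 s, i.e. 2.89 hours.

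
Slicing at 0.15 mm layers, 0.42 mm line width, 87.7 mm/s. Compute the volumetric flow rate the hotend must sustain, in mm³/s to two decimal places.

Extrusion cross-section = 0.15 × 0.42 = 0.063 mm².
Q = v·A = 87.7 × 0.063 = 5.53 mm³/s.

5.53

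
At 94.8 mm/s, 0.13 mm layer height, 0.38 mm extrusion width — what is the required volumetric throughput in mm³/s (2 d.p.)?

4.68

A = 0.13 × 0.38, so 0.0494 mm².
Q = v·A = 94.8 × 0.0494 = 4.68 mm³/s.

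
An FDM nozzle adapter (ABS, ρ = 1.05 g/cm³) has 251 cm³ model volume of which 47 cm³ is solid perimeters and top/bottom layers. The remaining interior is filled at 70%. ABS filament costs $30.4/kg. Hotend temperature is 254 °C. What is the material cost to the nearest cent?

Infill region: 251 − 47 → 204 cm³.
Infill deposited: 0.70 × 204 → 142.8 cm³.
Total printed volume: 47 + 142.8 → 189.8 cm³.
Mass = 189.8 × 1.05 = 199.29 g.
At $30.4/kg: 199.29/1000 × 30.4 = $6.06.

$6.06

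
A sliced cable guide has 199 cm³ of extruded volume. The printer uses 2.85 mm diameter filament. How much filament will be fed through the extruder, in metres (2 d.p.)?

Cross-section of 2.85 mm filament: π·(2.85/2)² = 6.3794 mm².
Length = 199 cm³ / 6.3794 mm² = 199000 / 6.3794 = 31194.16 mm = 31.19 m.

31.19 m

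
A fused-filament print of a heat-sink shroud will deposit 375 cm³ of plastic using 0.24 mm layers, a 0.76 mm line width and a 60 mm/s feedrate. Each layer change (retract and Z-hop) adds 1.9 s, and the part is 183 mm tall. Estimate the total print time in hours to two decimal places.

Bead cross-section: 0.24 × 0.76 → 0.1824 mm².
Path length: 375000 mm³ / 0.1824 mm² → 2055921.1 mm.
Time extruding = 2055921.1 / 60 = 34265.4 s.
Layer count = ceil(183 / 0.24) = 763.
Non-print overhead = 763 × 1.9 = 1449.7 s.
Total = 34265.4 + 1449.7 = 35715.1 s = 9.92 hours.

9.92 hours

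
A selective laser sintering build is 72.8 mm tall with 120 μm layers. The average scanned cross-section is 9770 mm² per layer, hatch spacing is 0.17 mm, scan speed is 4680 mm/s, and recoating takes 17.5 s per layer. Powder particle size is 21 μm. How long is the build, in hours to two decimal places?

Number of layers: 72.8 / 0.12 → 607 (rounded up).
Per-layer scan distance: 9770 / 0.17 → 57470.6 mm.
Laser time per layer = 57470.6 / 4680, so 12.28 s.
Per-layer time: 12.28 + 17.5 → 29.78 s.
Total: 607 × 29.78 s = 18076.46 s → 5.02 hours.

5.02 hours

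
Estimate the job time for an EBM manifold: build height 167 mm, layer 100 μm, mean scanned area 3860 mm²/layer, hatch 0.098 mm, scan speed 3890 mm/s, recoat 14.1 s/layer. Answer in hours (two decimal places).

11.24 hours

Layer count = ceil(167 / 0.1) = 1670.
Per-layer scan distance: 3860 / 0.098 → 39387.8 mm.
Scan time per layer = 39387.8 / 3890, so 10.1254 s.
Time per layer = 10.1254 + 14.1, so 24.2254 s.
1670 layers × 24.2254 s/layer = 40456.418 s, i.e. 11.24 hours.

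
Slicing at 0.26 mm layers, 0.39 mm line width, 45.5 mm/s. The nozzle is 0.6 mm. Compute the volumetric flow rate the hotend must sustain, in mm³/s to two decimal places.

4.61

A = 0.26 × 0.39, so 0.1014 mm².
Volumetric flow = 45.5 × 0.1014 = 4.61 mm³/s.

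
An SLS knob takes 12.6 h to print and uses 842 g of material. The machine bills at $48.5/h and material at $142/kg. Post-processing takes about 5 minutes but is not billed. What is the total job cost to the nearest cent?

Machine cost: 48.5 × 12.6 → $611.10.
Material charge = 142 × 842/1000 = $119.564.
Total = 611.10 + 119.564 = 730.664 ≈ $730.66.

$730.66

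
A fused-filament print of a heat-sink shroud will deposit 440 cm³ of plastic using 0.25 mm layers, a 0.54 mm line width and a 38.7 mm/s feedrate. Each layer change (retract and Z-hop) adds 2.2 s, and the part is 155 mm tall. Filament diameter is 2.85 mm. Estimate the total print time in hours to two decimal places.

Bead cross-section = 0.25 × 0.54 = 0.135 mm².
Total extruded path = 440000/0.135 = 3259259.3 mm.
Extrusion time = 3259259.3 / 38.7, so 84218.6 s.
Layers = ⌈155/0.25⌉ = 620.
Layer-change overhead = 620 × 2.2, so 1364 s.
Altogether 84218.6 + 1364 = 85582.6 s, i.e. 23.77 hours.

23.77 hours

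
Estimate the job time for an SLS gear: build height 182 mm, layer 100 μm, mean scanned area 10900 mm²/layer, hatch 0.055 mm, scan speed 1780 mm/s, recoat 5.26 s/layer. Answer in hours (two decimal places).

58.95 hours

Layer count = ceil(182 / 0.1) = 1820.
Scan path per layer: 10900 / 0.055 → 198181.8 mm.
Scan time per layer: 198181.8 / 1780 → 111.3381 s.
Per-layer time = 111.3381 + 5.26 = 116.5981 s.
1820 layers × 116.5981 s/layer = 212208.542 s, i.e. 58.95 hours.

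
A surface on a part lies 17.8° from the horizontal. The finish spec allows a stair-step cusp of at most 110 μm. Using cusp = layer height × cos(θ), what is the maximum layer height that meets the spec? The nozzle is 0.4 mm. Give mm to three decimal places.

t = h_c / cos θ = 0.11 / 0.9521 = 0.116 mm.

0.116 mm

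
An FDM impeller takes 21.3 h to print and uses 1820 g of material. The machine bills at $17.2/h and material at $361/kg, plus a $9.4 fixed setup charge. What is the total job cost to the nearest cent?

Time charge = 17.2 × 21.3, so $366.36.
Material charge = 361 × 1820/1000, so $657.02.
Adding setup: 366.36 + 657.02 + 9.4 → $1032.78.

$1032.78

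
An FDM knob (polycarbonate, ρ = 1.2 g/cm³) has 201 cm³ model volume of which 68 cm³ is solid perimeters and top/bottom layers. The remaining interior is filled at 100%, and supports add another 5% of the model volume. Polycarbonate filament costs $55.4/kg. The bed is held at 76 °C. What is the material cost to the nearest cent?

$14.03

Interior volume = 201 − 68 = 133 cm³.
Infill deposited = 1.00 × 133 = 133 cm³.
Support = 0.05 × 201 = 10.05 cm³.
Total printed volume = 68 + 133 + 10.05, so 211.05 cm³.
Mass: 211.05 × 1.2 → 253.26 g.
Cost = 253.26 g / 1000 × $55.4/kg = $14.03.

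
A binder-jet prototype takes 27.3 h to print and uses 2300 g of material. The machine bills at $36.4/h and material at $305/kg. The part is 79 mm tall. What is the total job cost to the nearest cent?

Machine cost: 36.4 × 27.3 → $993.72.
Material cost = 305 × 2300/1000 = $701.50.
Total = 993.72 + 701.50 = $1695.22.

$1695.22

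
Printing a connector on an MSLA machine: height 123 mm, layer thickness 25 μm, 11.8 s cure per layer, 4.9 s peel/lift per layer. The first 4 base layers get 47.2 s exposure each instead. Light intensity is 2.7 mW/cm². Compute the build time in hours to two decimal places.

22.86 hours

Number of layers: 123 / 0.025 → 4920 (rounded up).
Base layers = 4 × (47.2 + 4.9), so 208.4 s.
Remaining layers: 4916 × (11.8 + 4.9) → 82097.2 s.
Sum: 208.4 + 82097.2 = 82305.6 s → 22.86 hours.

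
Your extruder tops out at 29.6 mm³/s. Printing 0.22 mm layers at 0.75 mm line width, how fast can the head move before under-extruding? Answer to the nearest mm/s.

179 mm/s

Extrusion cross-section: 0.22 × 0.75 → 0.165 mm².
Max speed = 29.6 / 0.165 = 179.39 ≈ 179 mm/s.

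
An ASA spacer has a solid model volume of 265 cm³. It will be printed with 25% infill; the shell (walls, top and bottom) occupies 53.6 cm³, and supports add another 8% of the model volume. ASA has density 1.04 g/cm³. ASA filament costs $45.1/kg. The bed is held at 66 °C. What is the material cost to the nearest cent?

Infill region = 265 − 53.6 = 211.4 cm³.
Infill volume = 0.25 × 211.4 = 52.85 cm³.
Support = 0.08 × 265 = 21.2 cm³.
Total extruded = 53.6 + 52.85 + 21.2, so 127.65 cm³.
Mass = 127.65 × 1.04 = 132.756 g.
Cost = 132.756 g / 1000 × $45.1/kg = $5.99.

$5.99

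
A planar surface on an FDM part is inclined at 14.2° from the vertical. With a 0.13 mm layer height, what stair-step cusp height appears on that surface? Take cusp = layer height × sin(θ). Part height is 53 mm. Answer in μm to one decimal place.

31.9 μm

h_c = t·sin θ = 0.13 × 0.2453 = 0.031889 mm (31.9 μm).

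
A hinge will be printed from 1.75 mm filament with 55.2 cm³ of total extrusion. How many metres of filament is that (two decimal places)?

22.95 m

Filament cross-section = π × (1.75/2)² = 2.4053 mm².
Length = 55.2 cm³ / 2.4053 mm² = 55200 / 2.4053 = 22949.32 mm = 22.95 m.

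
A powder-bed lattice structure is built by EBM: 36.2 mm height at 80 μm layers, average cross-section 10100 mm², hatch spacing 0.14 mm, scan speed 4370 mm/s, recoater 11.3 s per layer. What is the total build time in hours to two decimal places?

3.50 hours

Layer count = ceil(36.2 / 0.08) = 453.
Scan path per layer: 10100 / 0.14 → 72142.9 mm.
Scan time per layer = 72142.9 / 4370, so 16.5087 s.
Layer cycle = 16.5087 + 11.3 = 27.8087 s.
Total: 453 × 27.8087 s = 12597.3411 s → 3.50 hours.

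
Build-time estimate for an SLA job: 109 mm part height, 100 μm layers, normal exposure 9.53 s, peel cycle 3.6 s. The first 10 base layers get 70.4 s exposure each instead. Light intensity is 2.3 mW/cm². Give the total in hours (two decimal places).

Layers = ⌈109/0.1⌉ = 1090.
Bottom layers = 10 × (70.4 + 3.6), so 740 s.
Remaining layers: 1080 × (9.53 + 3.6) → 14180.4 s.
Sum: 740 + 14180.4 = 14920.4 s → 4.14 hours.

4.14 hours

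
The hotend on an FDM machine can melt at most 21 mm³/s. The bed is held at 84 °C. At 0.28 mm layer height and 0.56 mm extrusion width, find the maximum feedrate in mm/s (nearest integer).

134 mm/s

A: 0.28 × 0.56 → 0.1568 mm².
v_max = Q/A = 21/0.1568 = 133.93 mm/s → 134 mm/s.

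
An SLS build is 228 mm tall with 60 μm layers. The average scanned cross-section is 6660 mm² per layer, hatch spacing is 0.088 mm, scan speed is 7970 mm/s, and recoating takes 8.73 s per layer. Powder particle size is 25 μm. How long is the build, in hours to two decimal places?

19.24 hours

Number of layers: 228 / 0.06 → 3800 (rounded up).
Per-layer scan distance = 6660 / 0.088, so 75681.8 mm.
Per-layer scan time: 75681.8 / 7970 → 9.4958 s.
Layer cycle: 9.4958 + 8.73 → 18.2258 s.
Build time = 3800 × 18.2258 = 69258.04 s = 19.24 hours.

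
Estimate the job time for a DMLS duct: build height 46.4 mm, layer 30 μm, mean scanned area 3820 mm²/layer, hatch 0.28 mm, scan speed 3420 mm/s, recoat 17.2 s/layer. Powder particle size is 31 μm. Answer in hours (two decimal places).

Number of layers: 46.4 / 0.03 → 1547 (rounded up).
Scan path per layer = 3820 / 0.28, so 13642.9 mm.
Laser time per layer = 13642.9 / 3420, so 3.9892 s.
Layer cycle = 3.9892 + 17.2, so 21.1892 s.
1547 layers × 21.1892 s/layer = 32779.6924 s, i.e. 9.11 hours.

9.11 hours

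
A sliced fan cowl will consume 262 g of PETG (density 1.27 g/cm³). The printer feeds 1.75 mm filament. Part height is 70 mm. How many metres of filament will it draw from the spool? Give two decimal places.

85.77 m

Extruded volume: 262/1.27 = 206.2992 cm³ (206299.2 mm³).
Cross-section of 1.75 mm filament: π·(1.75/2)² = 2.4053 mm².
L = V/A = 206299.2/2.4053 = 85768.59 mm → 85.77 m.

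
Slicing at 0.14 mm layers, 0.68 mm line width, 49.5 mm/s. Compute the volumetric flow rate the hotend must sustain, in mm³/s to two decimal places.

4.71

A = 0.14 × 0.68 = 0.0952 mm².
Q = v·A = 49.5 × 0.0952 = 4.71 mm³/s.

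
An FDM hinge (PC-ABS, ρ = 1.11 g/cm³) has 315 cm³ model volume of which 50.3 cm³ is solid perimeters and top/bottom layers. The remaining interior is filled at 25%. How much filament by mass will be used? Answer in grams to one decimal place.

129.3 g

Interior volume = 315 − 50.3 = 264.7 cm³.
Infill deposited = 0.25 × 264.7 = 66.175 cm³.
Total extruded = 50.3 + 66.175, so 116.475 cm³.
Mass: 116.475 × 1.11 → 129.28725 g.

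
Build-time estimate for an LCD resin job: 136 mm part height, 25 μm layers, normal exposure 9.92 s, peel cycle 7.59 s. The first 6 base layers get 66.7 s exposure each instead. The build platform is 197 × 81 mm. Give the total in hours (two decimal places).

26.55 hours

Number of layers: 136 / 0.025 → 5440 (rounded up).
Burn-in layers: 6 × (66.7 + 7.59) → 445.74 s.
Normal layers = 5434 × (9.92 + 7.59) = 95149.34 s.
Total = 445.74 + 95149.34 = 95595.08 s = 26.55 hours.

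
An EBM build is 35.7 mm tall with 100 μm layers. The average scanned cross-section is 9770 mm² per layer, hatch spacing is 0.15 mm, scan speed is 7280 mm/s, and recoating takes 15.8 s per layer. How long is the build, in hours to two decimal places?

2.45 hours

Number of layers: 35.7 / 0.1 → 357 (rounded up).
Scan path per layer = 9770 / 0.15 = 65133.3 mm.
Per-layer scan time: 65133.3 / 7280 → 8.9469 s.
Layer cycle: 8.9469 + 15.8 → 24.7469 s.
Build time = 357 × 24.7469 = 8834.6433 s = 2.45 hours.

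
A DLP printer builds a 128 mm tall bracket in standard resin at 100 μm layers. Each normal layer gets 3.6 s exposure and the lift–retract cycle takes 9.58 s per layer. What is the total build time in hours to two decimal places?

4.69 hours

Layer count = ceil(128 / 0.1) = 1280.
Per-layer time = 3.6 + 9.58 = 13.18 s.
Build time: 1280 × 13.18 s = 16870.4 s, i.e. 4.69 hours.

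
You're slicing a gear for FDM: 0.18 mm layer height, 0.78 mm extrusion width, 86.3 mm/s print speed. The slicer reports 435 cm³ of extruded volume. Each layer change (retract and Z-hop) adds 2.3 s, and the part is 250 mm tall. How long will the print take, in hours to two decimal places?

10.86 hours

Extrusion cross-section: 0.18 × 0.78 → 0.1404 mm².
Total extruded path = 435000/0.1404 = 3098290.6 mm.
Print-move time = 3098290.6 / 86.3, so 35901.4 s.
Layers = ⌈250/0.18⌉ = 1389.
Non-print overhead: 1389 × 2.3 → 3194.7 s.
Altogether 35901.4 + 3194.7 = 39096.1 s, i.e. 10.86 hours.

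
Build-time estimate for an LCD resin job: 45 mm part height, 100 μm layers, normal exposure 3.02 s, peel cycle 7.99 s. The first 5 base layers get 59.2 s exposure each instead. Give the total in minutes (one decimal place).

Number of layers: 45 / 0.1 → 450 (rounded up).
Base layers = 5 × (59.2 + 7.99) = 335.95 s.
Regular layers = 445 × (3.02 + 7.99), so 4899.45 s.
Sum: 335.95 + 4899.45 = 5235.4 s → 87.3 minutes.

87.3 minutes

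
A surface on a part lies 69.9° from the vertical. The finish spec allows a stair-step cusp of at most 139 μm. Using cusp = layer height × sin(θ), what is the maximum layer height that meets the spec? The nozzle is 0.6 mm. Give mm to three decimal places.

0.148 mm

sin(69.9°) = 0.9391; t_max = 0.139/0.9391 = 0.148 mm.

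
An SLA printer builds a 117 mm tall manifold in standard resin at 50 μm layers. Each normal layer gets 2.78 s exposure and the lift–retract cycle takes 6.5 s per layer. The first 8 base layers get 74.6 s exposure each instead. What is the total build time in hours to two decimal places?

Number of layers: 117 / 0.05 → 2340 (rounded up).
Burn-in layers = 8 × (74.6 + 6.5), so 648.8 s.
Remaining layers = 2332 × (2.78 + 6.5), so 21640.96 s.
Total = 648.8 + 21640.96 = 22289.76 s = 6.19 hours.

6.19 hours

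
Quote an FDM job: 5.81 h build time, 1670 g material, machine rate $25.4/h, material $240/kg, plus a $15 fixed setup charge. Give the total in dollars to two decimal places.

Time charge = 25.4 × 5.81 = $147.574.
Feedstock cost = 240 × 1670/1000, so $400.80.
Adding setup: 147.574 + 400.80 + 15 → 563.374 ≈ $563.37.

$563.37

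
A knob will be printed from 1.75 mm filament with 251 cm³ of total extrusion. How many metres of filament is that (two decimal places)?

104.35 m

A = π r² = π × 0.875² = 2.4053 mm².
Length = 251 cm³ / 2.4053 mm² = 251000 / 2.4053 = 104352.89 mm = 104.35 m.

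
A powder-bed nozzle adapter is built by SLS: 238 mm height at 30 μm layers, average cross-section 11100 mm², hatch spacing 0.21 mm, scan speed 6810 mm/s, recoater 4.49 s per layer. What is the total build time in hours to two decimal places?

27.00 hours

Layers = ⌈238/0.03⌉ = 7934.
Per-layer scan distance: 11100 / 0.21 → 52857.1 mm.
Scan time per layer = 52857.1 / 6810, so 7.7617 s.
Time per layer = 7.7617 + 4.49, so 12.2517 s.
Total: 7934 × 12.2517 s = 97204.9878 s → 27.00 hours.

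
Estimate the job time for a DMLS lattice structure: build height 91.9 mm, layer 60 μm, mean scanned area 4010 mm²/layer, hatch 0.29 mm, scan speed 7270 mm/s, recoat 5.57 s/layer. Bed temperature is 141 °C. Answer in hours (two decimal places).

Layers = ⌈91.9/0.06⌉ = 1532.
Per-layer scan distance = 4010 / 0.29, so 13827.6 mm.
Laser time per layer = 13827.6 / 7270 = 1.902 s.
Per-layer time = 1.902 + 5.57, so 7.472 s.
1532 layers × 7.472 s/layer = 11447.104 s, i.e. 3.18 hours.

3.18 hours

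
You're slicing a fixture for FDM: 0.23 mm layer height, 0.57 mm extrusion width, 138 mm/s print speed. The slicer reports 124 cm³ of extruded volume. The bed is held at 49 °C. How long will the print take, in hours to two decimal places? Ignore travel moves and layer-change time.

1.90 hours

Bead cross-section = 0.23 × 0.57 = 0.1311 mm².
Toolpath length = 124 cm³ / 0.1311 mm² = 124000 / 0.1311 = 945842.9 mm.
Extrusion time = 945842.9 / 138 = 6853.9 s.
6853.9 s = 1.90 hours.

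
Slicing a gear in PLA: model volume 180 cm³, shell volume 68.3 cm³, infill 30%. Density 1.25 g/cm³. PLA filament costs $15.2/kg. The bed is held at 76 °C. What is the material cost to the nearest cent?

$1.93

Infill region = 180 − 68.3 = 111.7 cm³.
Infill volume: 0.30 × 111.7 → 33.51 cm³.
Total extruded = 68.3 + 33.51 = 101.81 cm³.
Mass: 101.81 × 1.25 → 127.2625 g.
At $15.2/kg: 127.2625/1000 × 15.2 = $1.93.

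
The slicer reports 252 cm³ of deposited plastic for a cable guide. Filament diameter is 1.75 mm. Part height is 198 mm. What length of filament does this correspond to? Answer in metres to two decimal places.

104.77 m

A = π r² = π × 0.875² = 2.4053 mm².
Length = 252 cm³ / 2.4053 mm² = 252000 / 2.4053 = 104768.64 mm = 104.77 m.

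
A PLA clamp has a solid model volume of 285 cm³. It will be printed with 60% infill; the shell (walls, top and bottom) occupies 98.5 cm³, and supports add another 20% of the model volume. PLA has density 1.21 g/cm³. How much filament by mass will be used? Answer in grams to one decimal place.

323.6 g

Volume inside the shell: 285 − 98.5 → 186.5 cm³.
Deposited infill = 0.60 × 186.5 = 111.9 cm³.
Support: 0.20 × 285 → 57 cm³.
Deposited volume: 98.5 + 111.9 + 57 → 267.4 cm³.
Mass = 267.4 × 1.21, so 323.554 g.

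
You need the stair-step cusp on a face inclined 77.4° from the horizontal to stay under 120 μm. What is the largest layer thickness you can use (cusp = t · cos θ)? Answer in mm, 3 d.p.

cos(77.4°) = 0.2181; t_max = 0.12/0.2181 = 0.550 mm.

0.550 mm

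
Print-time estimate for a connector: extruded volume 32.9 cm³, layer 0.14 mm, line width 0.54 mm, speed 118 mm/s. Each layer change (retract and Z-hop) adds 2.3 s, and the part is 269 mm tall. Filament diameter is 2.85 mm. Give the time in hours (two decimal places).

2.25 hours

Line area = 0.14 × 0.54 = 0.0756 mm².
Path length: 32900 mm³ / 0.0756 mm² → 435185.2 mm.
Time extruding = 435185.2 / 118 = 3688 s.
Layers = ⌈269/0.14⌉ = 1922.
Layer-change overhead: 1922 × 2.3 → 4420.6 s.
Altogether 3688 + 4420.6 = 8108.6 s, i.e. 2.25 hours.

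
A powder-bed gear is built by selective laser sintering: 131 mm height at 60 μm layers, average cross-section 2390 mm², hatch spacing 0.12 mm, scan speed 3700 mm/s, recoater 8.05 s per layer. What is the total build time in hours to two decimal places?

Layer count = ceil(131 / 0.06) = 2184.
Hatch length per layer: 2390 / 0.12 → 19916.7 mm.
Per-layer scan time = 19916.7 / 3700 = 5.3829 s.
Layer cycle: 5.3829 + 8.05 → 13.4329 s.
Total: 2184 × 13.4329 s = 29337.4536 s → 8.15 hours.

8.15 hours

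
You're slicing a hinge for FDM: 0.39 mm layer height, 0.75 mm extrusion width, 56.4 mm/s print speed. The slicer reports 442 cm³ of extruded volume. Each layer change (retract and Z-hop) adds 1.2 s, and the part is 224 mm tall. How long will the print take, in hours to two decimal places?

7.63 hours

Line area = 0.39 × 0.75 = 0.2925 mm².
Path length: 442000 mm³ / 0.2925 mm² → 1511111.1 mm.
Print-move time = 1511111.1 / 56.4, so 26792.8 s.
Number of layers: 224 / 0.39 → 575 (rounded up).
Z-hop total: 575 × 1.2 → 690 s.
Total = 26792.8 + 690 = 27482.8 s = 7.63 hours.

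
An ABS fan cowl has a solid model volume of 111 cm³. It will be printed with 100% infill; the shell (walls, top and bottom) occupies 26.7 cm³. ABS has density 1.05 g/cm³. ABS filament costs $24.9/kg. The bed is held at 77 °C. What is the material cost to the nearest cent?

Volume inside the shell: 111 − 26.7 → 84.3 cm³.
Infill deposited = 1.00 × 84.3, so 84.3 cm³.
Total extruded = 26.7 + 84.3 = 111 cm³.
Mass = 111 × 1.05 = 116.55 g.
At $24.9/kg: 116.55/1000 × 24.9 = $2.90.

$2.90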